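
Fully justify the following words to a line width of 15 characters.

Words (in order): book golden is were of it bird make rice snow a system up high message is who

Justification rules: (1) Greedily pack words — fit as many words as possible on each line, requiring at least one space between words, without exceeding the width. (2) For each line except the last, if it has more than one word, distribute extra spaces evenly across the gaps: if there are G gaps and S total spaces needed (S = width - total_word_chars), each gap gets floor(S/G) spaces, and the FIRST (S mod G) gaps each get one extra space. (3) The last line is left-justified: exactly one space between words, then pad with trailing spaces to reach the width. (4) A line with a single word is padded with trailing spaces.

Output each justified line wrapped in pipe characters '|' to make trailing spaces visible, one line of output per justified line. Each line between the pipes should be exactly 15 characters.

Answer: |book  golden is|
|were of it bird|
|make  rice snow|
|a   system   up|
|high message is|
|who            |

Derivation:
Line 1: ['book', 'golden', 'is'] (min_width=14, slack=1)
Line 2: ['were', 'of', 'it', 'bird'] (min_width=15, slack=0)
Line 3: ['make', 'rice', 'snow'] (min_width=14, slack=1)
Line 4: ['a', 'system', 'up'] (min_width=11, slack=4)
Line 5: ['high', 'message', 'is'] (min_width=15, slack=0)
Line 6: ['who'] (min_width=3, slack=12)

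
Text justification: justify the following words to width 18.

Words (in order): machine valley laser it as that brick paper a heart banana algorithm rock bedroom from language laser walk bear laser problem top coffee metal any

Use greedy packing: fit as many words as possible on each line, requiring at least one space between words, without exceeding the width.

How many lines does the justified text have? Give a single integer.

Answer: 10

Derivation:
Line 1: ['machine', 'valley'] (min_width=14, slack=4)
Line 2: ['laser', 'it', 'as', 'that'] (min_width=16, slack=2)
Line 3: ['brick', 'paper', 'a'] (min_width=13, slack=5)
Line 4: ['heart', 'banana'] (min_width=12, slack=6)
Line 5: ['algorithm', 'rock'] (min_width=14, slack=4)
Line 6: ['bedroom', 'from'] (min_width=12, slack=6)
Line 7: ['language', 'laser'] (min_width=14, slack=4)
Line 8: ['walk', 'bear', 'laser'] (min_width=15, slack=3)
Line 9: ['problem', 'top', 'coffee'] (min_width=18, slack=0)
Line 10: ['metal', 'any'] (min_width=9, slack=9)
Total lines: 10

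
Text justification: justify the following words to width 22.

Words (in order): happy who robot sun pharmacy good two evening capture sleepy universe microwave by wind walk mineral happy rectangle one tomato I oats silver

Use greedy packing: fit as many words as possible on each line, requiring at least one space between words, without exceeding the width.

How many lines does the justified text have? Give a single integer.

Line 1: ['happy', 'who', 'robot', 'sun'] (min_width=19, slack=3)
Line 2: ['pharmacy', 'good', 'two'] (min_width=17, slack=5)
Line 3: ['evening', 'capture', 'sleepy'] (min_width=22, slack=0)
Line 4: ['universe', 'microwave', 'by'] (min_width=21, slack=1)
Line 5: ['wind', 'walk', 'mineral'] (min_width=17, slack=5)
Line 6: ['happy', 'rectangle', 'one'] (min_width=19, slack=3)
Line 7: ['tomato', 'I', 'oats', 'silver'] (min_width=20, slack=2)
Total lines: 7

Answer: 7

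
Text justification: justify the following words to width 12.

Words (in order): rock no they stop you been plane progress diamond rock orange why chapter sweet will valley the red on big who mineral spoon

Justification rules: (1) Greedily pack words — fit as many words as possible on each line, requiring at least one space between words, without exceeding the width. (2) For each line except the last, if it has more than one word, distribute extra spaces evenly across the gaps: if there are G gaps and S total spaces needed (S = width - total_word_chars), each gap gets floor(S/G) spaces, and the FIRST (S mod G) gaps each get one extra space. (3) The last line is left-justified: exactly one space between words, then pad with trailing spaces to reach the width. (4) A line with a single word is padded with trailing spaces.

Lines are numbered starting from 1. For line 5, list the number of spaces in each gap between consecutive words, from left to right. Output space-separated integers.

Line 1: ['rock', 'no', 'they'] (min_width=12, slack=0)
Line 2: ['stop', 'you'] (min_width=8, slack=4)
Line 3: ['been', 'plane'] (min_width=10, slack=2)
Line 4: ['progress'] (min_width=8, slack=4)
Line 5: ['diamond', 'rock'] (min_width=12, slack=0)
Line 6: ['orange', 'why'] (min_width=10, slack=2)
Line 7: ['chapter'] (min_width=7, slack=5)
Line 8: ['sweet', 'will'] (min_width=10, slack=2)
Line 9: ['valley', 'the'] (min_width=10, slack=2)
Line 10: ['red', 'on', 'big'] (min_width=10, slack=2)
Line 11: ['who', 'mineral'] (min_width=11, slack=1)
Line 12: ['spoon'] (min_width=5, slack=7)

Answer: 1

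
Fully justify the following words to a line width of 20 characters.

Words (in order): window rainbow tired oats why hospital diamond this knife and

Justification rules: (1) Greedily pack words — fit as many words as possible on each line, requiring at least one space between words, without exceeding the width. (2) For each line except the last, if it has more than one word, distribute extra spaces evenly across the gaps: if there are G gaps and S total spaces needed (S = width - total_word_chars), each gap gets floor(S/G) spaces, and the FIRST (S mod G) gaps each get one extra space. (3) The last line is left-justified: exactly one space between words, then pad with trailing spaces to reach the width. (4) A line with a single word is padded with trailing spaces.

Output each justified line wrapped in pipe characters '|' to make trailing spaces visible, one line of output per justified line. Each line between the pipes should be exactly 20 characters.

Answer: |window rainbow tired|
|oats   why  hospital|
|diamond  this  knife|
|and                 |

Derivation:
Line 1: ['window', 'rainbow', 'tired'] (min_width=20, slack=0)
Line 2: ['oats', 'why', 'hospital'] (min_width=17, slack=3)
Line 3: ['diamond', 'this', 'knife'] (min_width=18, slack=2)
Line 4: ['and'] (min_width=3, slack=17)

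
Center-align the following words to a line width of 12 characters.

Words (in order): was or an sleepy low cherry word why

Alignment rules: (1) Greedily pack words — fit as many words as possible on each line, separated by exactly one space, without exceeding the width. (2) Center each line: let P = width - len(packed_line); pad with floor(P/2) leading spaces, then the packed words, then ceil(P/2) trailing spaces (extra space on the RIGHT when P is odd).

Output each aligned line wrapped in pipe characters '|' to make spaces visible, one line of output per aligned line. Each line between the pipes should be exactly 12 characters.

Answer: | was or an  |
| sleepy low |
|cherry word |
|    why     |

Derivation:
Line 1: ['was', 'or', 'an'] (min_width=9, slack=3)
Line 2: ['sleepy', 'low'] (min_width=10, slack=2)
Line 3: ['cherry', 'word'] (min_width=11, slack=1)
Line 4: ['why'] (min_width=3, slack=9)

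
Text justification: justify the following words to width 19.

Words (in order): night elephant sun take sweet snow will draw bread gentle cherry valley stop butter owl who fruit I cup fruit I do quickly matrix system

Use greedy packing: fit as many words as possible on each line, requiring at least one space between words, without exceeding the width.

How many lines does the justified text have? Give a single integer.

Line 1: ['night', 'elephant', 'sun'] (min_width=18, slack=1)
Line 2: ['take', 'sweet', 'snow'] (min_width=15, slack=4)
Line 3: ['will', 'draw', 'bread'] (min_width=15, slack=4)
Line 4: ['gentle', 'cherry'] (min_width=13, slack=6)
Line 5: ['valley', 'stop', 'butter'] (min_width=18, slack=1)
Line 6: ['owl', 'who', 'fruit', 'I', 'cup'] (min_width=19, slack=0)
Line 7: ['fruit', 'I', 'do', 'quickly'] (min_width=18, slack=1)
Line 8: ['matrix', 'system'] (min_width=13, slack=6)
Total lines: 8

Answer: 8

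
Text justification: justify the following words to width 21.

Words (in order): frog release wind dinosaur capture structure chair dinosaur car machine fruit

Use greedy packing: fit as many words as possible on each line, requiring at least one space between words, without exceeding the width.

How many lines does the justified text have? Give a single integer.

Answer: 5

Derivation:
Line 1: ['frog', 'release', 'wind'] (min_width=17, slack=4)
Line 2: ['dinosaur', 'capture'] (min_width=16, slack=5)
Line 3: ['structure', 'chair'] (min_width=15, slack=6)
Line 4: ['dinosaur', 'car', 'machine'] (min_width=20, slack=1)
Line 5: ['fruit'] (min_width=5, slack=16)
Total lines: 5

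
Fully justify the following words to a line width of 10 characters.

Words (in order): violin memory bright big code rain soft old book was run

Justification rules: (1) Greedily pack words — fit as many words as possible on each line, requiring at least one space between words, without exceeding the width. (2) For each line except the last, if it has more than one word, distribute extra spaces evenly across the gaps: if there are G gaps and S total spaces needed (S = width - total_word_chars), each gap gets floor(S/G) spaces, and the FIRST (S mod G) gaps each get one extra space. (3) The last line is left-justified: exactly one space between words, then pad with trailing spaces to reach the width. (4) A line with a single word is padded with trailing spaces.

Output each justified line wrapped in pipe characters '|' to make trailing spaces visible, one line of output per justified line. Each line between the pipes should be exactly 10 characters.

Line 1: ['violin'] (min_width=6, slack=4)
Line 2: ['memory'] (min_width=6, slack=4)
Line 3: ['bright', 'big'] (min_width=10, slack=0)
Line 4: ['code', 'rain'] (min_width=9, slack=1)
Line 5: ['soft', 'old'] (min_width=8, slack=2)
Line 6: ['book', 'was'] (min_width=8, slack=2)
Line 7: ['run'] (min_width=3, slack=7)

Answer: |violin    |
|memory    |
|bright big|
|code  rain|
|soft   old|
|book   was|
|run       |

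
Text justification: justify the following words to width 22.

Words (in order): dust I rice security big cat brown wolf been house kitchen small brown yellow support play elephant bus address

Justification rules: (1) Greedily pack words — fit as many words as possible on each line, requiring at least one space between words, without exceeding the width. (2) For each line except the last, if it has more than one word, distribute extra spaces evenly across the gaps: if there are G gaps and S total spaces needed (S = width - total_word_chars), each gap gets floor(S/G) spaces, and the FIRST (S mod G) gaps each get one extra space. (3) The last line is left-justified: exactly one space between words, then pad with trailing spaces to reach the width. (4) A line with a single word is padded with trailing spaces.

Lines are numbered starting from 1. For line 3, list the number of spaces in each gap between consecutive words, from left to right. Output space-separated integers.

Line 1: ['dust', 'I', 'rice', 'security'] (min_width=20, slack=2)
Line 2: ['big', 'cat', 'brown', 'wolf'] (min_width=18, slack=4)
Line 3: ['been', 'house', 'kitchen'] (min_width=18, slack=4)
Line 4: ['small', 'brown', 'yellow'] (min_width=18, slack=4)
Line 5: ['support', 'play', 'elephant'] (min_width=21, slack=1)
Line 6: ['bus', 'address'] (min_width=11, slack=11)

Answer: 3 3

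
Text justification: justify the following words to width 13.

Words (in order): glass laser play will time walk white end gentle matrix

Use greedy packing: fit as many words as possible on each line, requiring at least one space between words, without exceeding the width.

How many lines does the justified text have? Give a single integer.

Line 1: ['glass', 'laser'] (min_width=11, slack=2)
Line 2: ['play', 'will'] (min_width=9, slack=4)
Line 3: ['time', 'walk'] (min_width=9, slack=4)
Line 4: ['white', 'end'] (min_width=9, slack=4)
Line 5: ['gentle', 'matrix'] (min_width=13, slack=0)
Total lines: 5

Answer: 5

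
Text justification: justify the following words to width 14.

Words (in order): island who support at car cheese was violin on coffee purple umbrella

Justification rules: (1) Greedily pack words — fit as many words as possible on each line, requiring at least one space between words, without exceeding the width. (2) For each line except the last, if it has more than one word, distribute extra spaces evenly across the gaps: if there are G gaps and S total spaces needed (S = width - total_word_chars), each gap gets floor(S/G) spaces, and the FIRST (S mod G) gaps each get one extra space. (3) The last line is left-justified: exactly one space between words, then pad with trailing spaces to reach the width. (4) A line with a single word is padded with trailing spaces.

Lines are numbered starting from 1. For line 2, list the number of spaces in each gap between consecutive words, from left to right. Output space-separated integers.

Answer: 1 1

Derivation:
Line 1: ['island', 'who'] (min_width=10, slack=4)
Line 2: ['support', 'at', 'car'] (min_width=14, slack=0)
Line 3: ['cheese', 'was'] (min_width=10, slack=4)
Line 4: ['violin', 'on'] (min_width=9, slack=5)
Line 5: ['coffee', 'purple'] (min_width=13, slack=1)
Line 6: ['umbrella'] (min_width=8, slack=6)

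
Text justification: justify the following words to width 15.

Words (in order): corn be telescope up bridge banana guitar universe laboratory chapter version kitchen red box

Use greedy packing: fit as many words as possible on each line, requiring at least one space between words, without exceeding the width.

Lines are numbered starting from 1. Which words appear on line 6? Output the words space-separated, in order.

Answer: chapter version

Derivation:
Line 1: ['corn', 'be'] (min_width=7, slack=8)
Line 2: ['telescope', 'up'] (min_width=12, slack=3)
Line 3: ['bridge', 'banana'] (min_width=13, slack=2)
Line 4: ['guitar', 'universe'] (min_width=15, slack=0)
Line 5: ['laboratory'] (min_width=10, slack=5)
Line 6: ['chapter', 'version'] (min_width=15, slack=0)
Line 7: ['kitchen', 'red', 'box'] (min_width=15, slack=0)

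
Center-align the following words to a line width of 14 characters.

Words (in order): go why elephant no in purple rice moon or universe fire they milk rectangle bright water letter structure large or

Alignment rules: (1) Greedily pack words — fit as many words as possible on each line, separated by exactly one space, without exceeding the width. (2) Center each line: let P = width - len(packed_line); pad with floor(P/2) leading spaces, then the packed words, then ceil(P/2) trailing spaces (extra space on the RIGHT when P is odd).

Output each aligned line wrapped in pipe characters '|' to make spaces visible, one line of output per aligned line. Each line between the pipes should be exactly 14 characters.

Line 1: ['go', 'why'] (min_width=6, slack=8)
Line 2: ['elephant', 'no', 'in'] (min_width=14, slack=0)
Line 3: ['purple', 'rice'] (min_width=11, slack=3)
Line 4: ['moon', 'or'] (min_width=7, slack=7)
Line 5: ['universe', 'fire'] (min_width=13, slack=1)
Line 6: ['they', 'milk'] (min_width=9, slack=5)
Line 7: ['rectangle'] (min_width=9, slack=5)
Line 8: ['bright', 'water'] (min_width=12, slack=2)
Line 9: ['letter'] (min_width=6, slack=8)
Line 10: ['structure'] (min_width=9, slack=5)
Line 11: ['large', 'or'] (min_width=8, slack=6)

Answer: |    go why    |
|elephant no in|
| purple rice  |
|   moon or    |
|universe fire |
|  they milk   |
|  rectangle   |
| bright water |
|    letter    |
|  structure   |
|   large or   |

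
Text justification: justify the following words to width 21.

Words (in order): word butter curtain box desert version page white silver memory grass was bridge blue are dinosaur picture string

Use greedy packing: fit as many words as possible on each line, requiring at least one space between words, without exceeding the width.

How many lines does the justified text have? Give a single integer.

Answer: 7

Derivation:
Line 1: ['word', 'butter', 'curtain'] (min_width=19, slack=2)
Line 2: ['box', 'desert', 'version'] (min_width=18, slack=3)
Line 3: ['page', 'white', 'silver'] (min_width=17, slack=4)
Line 4: ['memory', 'grass', 'was'] (min_width=16, slack=5)
Line 5: ['bridge', 'blue', 'are'] (min_width=15, slack=6)
Line 6: ['dinosaur', 'picture'] (min_width=16, slack=5)
Line 7: ['string'] (min_width=6, slack=15)
Total lines: 7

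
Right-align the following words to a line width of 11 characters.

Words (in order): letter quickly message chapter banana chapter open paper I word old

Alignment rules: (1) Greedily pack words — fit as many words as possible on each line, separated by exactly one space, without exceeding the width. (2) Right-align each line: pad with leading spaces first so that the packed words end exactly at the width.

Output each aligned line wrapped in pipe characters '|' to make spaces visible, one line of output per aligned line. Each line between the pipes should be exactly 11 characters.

Answer: |     letter|
|    quickly|
|    message|
|    chapter|
|     banana|
|    chapter|
| open paper|
| I word old|

Derivation:
Line 1: ['letter'] (min_width=6, slack=5)
Line 2: ['quickly'] (min_width=7, slack=4)
Line 3: ['message'] (min_width=7, slack=4)
Line 4: ['chapter'] (min_width=7, slack=4)
Line 5: ['banana'] (min_width=6, slack=5)
Line 6: ['chapter'] (min_width=7, slack=4)
Line 7: ['open', 'paper'] (min_width=10, slack=1)
Line 8: ['I', 'word', 'old'] (min_width=10, slack=1)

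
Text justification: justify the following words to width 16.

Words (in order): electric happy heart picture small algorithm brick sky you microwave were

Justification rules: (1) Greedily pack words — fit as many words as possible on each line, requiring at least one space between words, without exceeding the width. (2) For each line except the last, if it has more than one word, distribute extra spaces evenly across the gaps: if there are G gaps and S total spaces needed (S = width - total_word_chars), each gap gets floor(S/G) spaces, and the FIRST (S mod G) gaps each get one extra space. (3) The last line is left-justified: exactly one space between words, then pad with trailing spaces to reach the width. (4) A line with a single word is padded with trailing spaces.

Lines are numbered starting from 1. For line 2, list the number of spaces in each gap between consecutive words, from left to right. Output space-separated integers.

Answer: 4

Derivation:
Line 1: ['electric', 'happy'] (min_width=14, slack=2)
Line 2: ['heart', 'picture'] (min_width=13, slack=3)
Line 3: ['small', 'algorithm'] (min_width=15, slack=1)
Line 4: ['brick', 'sky', 'you'] (min_width=13, slack=3)
Line 5: ['microwave', 'were'] (min_width=14, slack=2)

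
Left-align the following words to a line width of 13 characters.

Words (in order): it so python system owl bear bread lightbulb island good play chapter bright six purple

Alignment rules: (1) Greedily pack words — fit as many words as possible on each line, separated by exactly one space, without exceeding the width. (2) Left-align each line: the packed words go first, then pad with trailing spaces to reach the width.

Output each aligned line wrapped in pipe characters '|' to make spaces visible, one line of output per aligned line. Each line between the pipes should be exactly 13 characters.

Answer: |it so python |
|system owl   |
|bear bread   |
|lightbulb    |
|island good  |
|play chapter |
|bright six   |
|purple       |

Derivation:
Line 1: ['it', 'so', 'python'] (min_width=12, slack=1)
Line 2: ['system', 'owl'] (min_width=10, slack=3)
Line 3: ['bear', 'bread'] (min_width=10, slack=3)
Line 4: ['lightbulb'] (min_width=9, slack=4)
Line 5: ['island', 'good'] (min_width=11, slack=2)
Line 6: ['play', 'chapter'] (min_width=12, slack=1)
Line 7: ['bright', 'six'] (min_width=10, slack=3)
Line 8: ['purple'] (min_width=6, slack=7)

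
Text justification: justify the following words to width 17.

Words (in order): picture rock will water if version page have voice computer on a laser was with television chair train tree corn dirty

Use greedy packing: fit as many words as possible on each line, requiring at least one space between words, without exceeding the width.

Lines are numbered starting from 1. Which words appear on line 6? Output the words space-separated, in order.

Answer: television chair

Derivation:
Line 1: ['picture', 'rock', 'will'] (min_width=17, slack=0)
Line 2: ['water', 'if', 'version'] (min_width=16, slack=1)
Line 3: ['page', 'have', 'voice'] (min_width=15, slack=2)
Line 4: ['computer', 'on', 'a'] (min_width=13, slack=4)
Line 5: ['laser', 'was', 'with'] (min_width=14, slack=3)
Line 6: ['television', 'chair'] (min_width=16, slack=1)
Line 7: ['train', 'tree', 'corn'] (min_width=15, slack=2)
Line 8: ['dirty'] (min_width=5, slack=12)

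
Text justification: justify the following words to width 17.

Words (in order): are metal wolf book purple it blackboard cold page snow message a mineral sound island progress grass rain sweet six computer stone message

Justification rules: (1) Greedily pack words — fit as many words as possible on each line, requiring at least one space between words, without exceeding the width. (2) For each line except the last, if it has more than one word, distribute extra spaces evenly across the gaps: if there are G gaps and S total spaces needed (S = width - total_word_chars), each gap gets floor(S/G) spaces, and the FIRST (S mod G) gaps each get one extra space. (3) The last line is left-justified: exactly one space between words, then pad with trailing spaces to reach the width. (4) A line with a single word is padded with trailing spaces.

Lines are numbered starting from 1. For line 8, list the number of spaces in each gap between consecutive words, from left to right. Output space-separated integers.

Answer: 6

Derivation:
Line 1: ['are', 'metal', 'wolf'] (min_width=14, slack=3)
Line 2: ['book', 'purple', 'it'] (min_width=14, slack=3)
Line 3: ['blackboard', 'cold'] (min_width=15, slack=2)
Line 4: ['page', 'snow', 'message'] (min_width=17, slack=0)
Line 5: ['a', 'mineral', 'sound'] (min_width=15, slack=2)
Line 6: ['island', 'progress'] (min_width=15, slack=2)
Line 7: ['grass', 'rain', 'sweet'] (min_width=16, slack=1)
Line 8: ['six', 'computer'] (min_width=12, slack=5)
Line 9: ['stone', 'message'] (min_width=13, slack=4)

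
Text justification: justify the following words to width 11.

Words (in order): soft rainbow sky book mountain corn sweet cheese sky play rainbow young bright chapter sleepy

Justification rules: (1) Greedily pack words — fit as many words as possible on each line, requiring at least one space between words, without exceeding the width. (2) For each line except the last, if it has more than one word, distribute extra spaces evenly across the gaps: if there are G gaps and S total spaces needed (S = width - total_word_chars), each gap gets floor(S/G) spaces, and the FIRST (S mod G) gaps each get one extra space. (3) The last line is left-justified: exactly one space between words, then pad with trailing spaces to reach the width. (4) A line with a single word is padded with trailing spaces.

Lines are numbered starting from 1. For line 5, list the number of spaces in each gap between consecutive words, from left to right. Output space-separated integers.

Answer: 2

Derivation:
Line 1: ['soft'] (min_width=4, slack=7)
Line 2: ['rainbow', 'sky'] (min_width=11, slack=0)
Line 3: ['book'] (min_width=4, slack=7)
Line 4: ['mountain'] (min_width=8, slack=3)
Line 5: ['corn', 'sweet'] (min_width=10, slack=1)
Line 6: ['cheese', 'sky'] (min_width=10, slack=1)
Line 7: ['play'] (min_width=4, slack=7)
Line 8: ['rainbow'] (min_width=7, slack=4)
Line 9: ['young'] (min_width=5, slack=6)
Line 10: ['bright'] (min_width=6, slack=5)
Line 11: ['chapter'] (min_width=7, slack=4)
Line 12: ['sleepy'] (min_width=6, slack=5)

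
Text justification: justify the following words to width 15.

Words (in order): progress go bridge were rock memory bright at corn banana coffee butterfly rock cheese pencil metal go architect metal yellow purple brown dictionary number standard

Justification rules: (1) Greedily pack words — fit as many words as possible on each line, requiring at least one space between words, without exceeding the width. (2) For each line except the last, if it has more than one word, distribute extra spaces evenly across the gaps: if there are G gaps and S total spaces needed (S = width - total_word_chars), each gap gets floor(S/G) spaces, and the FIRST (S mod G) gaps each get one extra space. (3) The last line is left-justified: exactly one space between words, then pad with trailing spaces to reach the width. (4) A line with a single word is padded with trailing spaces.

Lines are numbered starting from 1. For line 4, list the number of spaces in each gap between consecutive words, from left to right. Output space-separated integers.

Answer: 2 1

Derivation:
Line 1: ['progress', 'go'] (min_width=11, slack=4)
Line 2: ['bridge', 'were'] (min_width=11, slack=4)
Line 3: ['rock', 'memory'] (min_width=11, slack=4)
Line 4: ['bright', 'at', 'corn'] (min_width=14, slack=1)
Line 5: ['banana', 'coffee'] (min_width=13, slack=2)
Line 6: ['butterfly', 'rock'] (min_width=14, slack=1)
Line 7: ['cheese', 'pencil'] (min_width=13, slack=2)
Line 8: ['metal', 'go'] (min_width=8, slack=7)
Line 9: ['architect', 'metal'] (min_width=15, slack=0)
Line 10: ['yellow', 'purple'] (min_width=13, slack=2)
Line 11: ['brown'] (min_width=5, slack=10)
Line 12: ['dictionary'] (min_width=10, slack=5)
Line 13: ['number', 'standard'] (min_width=15, slack=0)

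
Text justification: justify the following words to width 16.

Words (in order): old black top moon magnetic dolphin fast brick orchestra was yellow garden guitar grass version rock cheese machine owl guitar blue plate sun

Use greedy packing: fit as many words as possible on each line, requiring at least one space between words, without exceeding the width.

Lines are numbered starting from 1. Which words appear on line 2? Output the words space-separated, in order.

Answer: moon magnetic

Derivation:
Line 1: ['old', 'black', 'top'] (min_width=13, slack=3)
Line 2: ['moon', 'magnetic'] (min_width=13, slack=3)
Line 3: ['dolphin', 'fast'] (min_width=12, slack=4)
Line 4: ['brick', 'orchestra'] (min_width=15, slack=1)
Line 5: ['was', 'yellow'] (min_width=10, slack=6)
Line 6: ['garden', 'guitar'] (min_width=13, slack=3)
Line 7: ['grass', 'version'] (min_width=13, slack=3)
Line 8: ['rock', 'cheese'] (min_width=11, slack=5)
Line 9: ['machine', 'owl'] (min_width=11, slack=5)
Line 10: ['guitar', 'blue'] (min_width=11, slack=5)
Line 11: ['plate', 'sun'] (min_width=9, slack=7)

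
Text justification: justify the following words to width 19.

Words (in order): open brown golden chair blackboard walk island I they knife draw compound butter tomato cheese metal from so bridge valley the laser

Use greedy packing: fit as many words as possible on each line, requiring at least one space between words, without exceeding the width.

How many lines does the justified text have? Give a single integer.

Answer: 8

Derivation:
Line 1: ['open', 'brown', 'golden'] (min_width=17, slack=2)
Line 2: ['chair', 'blackboard'] (min_width=16, slack=3)
Line 3: ['walk', 'island', 'I', 'they'] (min_width=18, slack=1)
Line 4: ['knife', 'draw', 'compound'] (min_width=19, slack=0)
Line 5: ['butter', 'tomato'] (min_width=13, slack=6)
Line 6: ['cheese', 'metal', 'from'] (min_width=17, slack=2)
Line 7: ['so', 'bridge', 'valley'] (min_width=16, slack=3)
Line 8: ['the', 'laser'] (min_width=9, slack=10)
Total lines: 8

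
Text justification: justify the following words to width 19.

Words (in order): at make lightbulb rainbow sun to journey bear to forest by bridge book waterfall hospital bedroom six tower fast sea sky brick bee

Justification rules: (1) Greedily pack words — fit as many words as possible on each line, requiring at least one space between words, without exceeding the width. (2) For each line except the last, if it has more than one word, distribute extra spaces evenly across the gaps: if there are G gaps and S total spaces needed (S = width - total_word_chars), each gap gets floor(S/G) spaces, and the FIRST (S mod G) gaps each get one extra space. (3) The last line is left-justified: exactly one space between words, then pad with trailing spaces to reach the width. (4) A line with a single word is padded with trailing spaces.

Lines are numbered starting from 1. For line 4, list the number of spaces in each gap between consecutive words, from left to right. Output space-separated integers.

Answer: 3 2

Derivation:
Line 1: ['at', 'make', 'lightbulb'] (min_width=17, slack=2)
Line 2: ['rainbow', 'sun', 'to'] (min_width=14, slack=5)
Line 3: ['journey', 'bear', 'to'] (min_width=15, slack=4)
Line 4: ['forest', 'by', 'bridge'] (min_width=16, slack=3)
Line 5: ['book', 'waterfall'] (min_width=14, slack=5)
Line 6: ['hospital', 'bedroom'] (min_width=16, slack=3)
Line 7: ['six', 'tower', 'fast', 'sea'] (min_width=18, slack=1)
Line 8: ['sky', 'brick', 'bee'] (min_width=13, slack=6)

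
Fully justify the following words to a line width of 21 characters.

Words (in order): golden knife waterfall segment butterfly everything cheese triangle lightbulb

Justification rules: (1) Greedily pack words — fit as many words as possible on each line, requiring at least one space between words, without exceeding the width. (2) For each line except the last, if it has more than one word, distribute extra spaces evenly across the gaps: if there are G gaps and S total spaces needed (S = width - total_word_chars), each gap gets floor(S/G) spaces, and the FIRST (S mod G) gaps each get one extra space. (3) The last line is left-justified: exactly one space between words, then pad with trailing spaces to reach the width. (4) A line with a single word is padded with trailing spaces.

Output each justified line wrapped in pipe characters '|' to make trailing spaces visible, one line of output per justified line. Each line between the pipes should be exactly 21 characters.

Answer: |golden          knife|
|waterfall     segment|
|butterfly  everything|
|cheese       triangle|
|lightbulb            |

Derivation:
Line 1: ['golden', 'knife'] (min_width=12, slack=9)
Line 2: ['waterfall', 'segment'] (min_width=17, slack=4)
Line 3: ['butterfly', 'everything'] (min_width=20, slack=1)
Line 4: ['cheese', 'triangle'] (min_width=15, slack=6)
Line 5: ['lightbulb'] (min_width=9, slack=12)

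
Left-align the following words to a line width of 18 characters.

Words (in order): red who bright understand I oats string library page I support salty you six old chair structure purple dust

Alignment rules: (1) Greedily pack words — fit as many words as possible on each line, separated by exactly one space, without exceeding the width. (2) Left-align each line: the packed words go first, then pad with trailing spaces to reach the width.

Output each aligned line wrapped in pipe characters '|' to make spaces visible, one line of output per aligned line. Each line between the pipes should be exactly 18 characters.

Answer: |red who bright    |
|understand I oats |
|string library    |
|page I support    |
|salty you six old |
|chair structure   |
|purple dust       |

Derivation:
Line 1: ['red', 'who', 'bright'] (min_width=14, slack=4)
Line 2: ['understand', 'I', 'oats'] (min_width=17, slack=1)
Line 3: ['string', 'library'] (min_width=14, slack=4)
Line 4: ['page', 'I', 'support'] (min_width=14, slack=4)
Line 5: ['salty', 'you', 'six', 'old'] (min_width=17, slack=1)
Line 6: ['chair', 'structure'] (min_width=15, slack=3)
Line 7: ['purple', 'dust'] (min_width=11, slack=7)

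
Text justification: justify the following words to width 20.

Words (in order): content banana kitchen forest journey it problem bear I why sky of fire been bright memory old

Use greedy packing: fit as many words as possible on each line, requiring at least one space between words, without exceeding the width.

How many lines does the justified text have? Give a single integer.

Line 1: ['content', 'banana'] (min_width=14, slack=6)
Line 2: ['kitchen', 'forest'] (min_width=14, slack=6)
Line 3: ['journey', 'it', 'problem'] (min_width=18, slack=2)
Line 4: ['bear', 'I', 'why', 'sky', 'of'] (min_width=17, slack=3)
Line 5: ['fire', 'been', 'bright'] (min_width=16, slack=4)
Line 6: ['memory', 'old'] (min_width=10, slack=10)
Total lines: 6

Answer: 6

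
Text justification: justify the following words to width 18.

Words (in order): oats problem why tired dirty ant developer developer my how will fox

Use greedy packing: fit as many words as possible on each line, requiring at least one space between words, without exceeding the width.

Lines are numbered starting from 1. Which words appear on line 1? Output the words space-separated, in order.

Answer: oats problem why

Derivation:
Line 1: ['oats', 'problem', 'why'] (min_width=16, slack=2)
Line 2: ['tired', 'dirty', 'ant'] (min_width=15, slack=3)
Line 3: ['developer'] (min_width=9, slack=9)
Line 4: ['developer', 'my', 'how'] (min_width=16, slack=2)
Line 5: ['will', 'fox'] (min_width=8, slack=10)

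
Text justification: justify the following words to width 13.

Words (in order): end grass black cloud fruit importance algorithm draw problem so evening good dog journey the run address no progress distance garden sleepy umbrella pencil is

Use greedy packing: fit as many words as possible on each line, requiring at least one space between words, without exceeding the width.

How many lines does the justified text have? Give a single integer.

Line 1: ['end', 'grass'] (min_width=9, slack=4)
Line 2: ['black', 'cloud'] (min_width=11, slack=2)
Line 3: ['fruit'] (min_width=5, slack=8)
Line 4: ['importance'] (min_width=10, slack=3)
Line 5: ['algorithm'] (min_width=9, slack=4)
Line 6: ['draw', 'problem'] (min_width=12, slack=1)
Line 7: ['so', 'evening'] (min_width=10, slack=3)
Line 8: ['good', 'dog'] (min_width=8, slack=5)
Line 9: ['journey', 'the'] (min_width=11, slack=2)
Line 10: ['run', 'address'] (min_width=11, slack=2)
Line 11: ['no', 'progress'] (min_width=11, slack=2)
Line 12: ['distance'] (min_width=8, slack=5)
Line 13: ['garden', 'sleepy'] (min_width=13, slack=0)
Line 14: ['umbrella'] (min_width=8, slack=5)
Line 15: ['pencil', 'is'] (min_width=9, slack=4)
Total lines: 15

Answer: 15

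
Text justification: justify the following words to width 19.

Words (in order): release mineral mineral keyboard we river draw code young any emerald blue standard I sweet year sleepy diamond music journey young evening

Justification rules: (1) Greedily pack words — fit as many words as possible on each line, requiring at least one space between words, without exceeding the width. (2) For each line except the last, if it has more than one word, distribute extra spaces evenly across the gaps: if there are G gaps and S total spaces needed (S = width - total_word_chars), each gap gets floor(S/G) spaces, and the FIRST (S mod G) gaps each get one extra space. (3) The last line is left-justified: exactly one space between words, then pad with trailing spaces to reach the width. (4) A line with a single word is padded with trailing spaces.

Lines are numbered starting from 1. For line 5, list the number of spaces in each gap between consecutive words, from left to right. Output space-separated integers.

Line 1: ['release', 'mineral'] (min_width=15, slack=4)
Line 2: ['mineral', 'keyboard', 'we'] (min_width=19, slack=0)
Line 3: ['river', 'draw', 'code'] (min_width=15, slack=4)
Line 4: ['young', 'any', 'emerald'] (min_width=17, slack=2)
Line 5: ['blue', 'standard', 'I'] (min_width=15, slack=4)
Line 6: ['sweet', 'year', 'sleepy'] (min_width=17, slack=2)
Line 7: ['diamond', 'music'] (min_width=13, slack=6)
Line 8: ['journey', 'young'] (min_width=13, slack=6)
Line 9: ['evening'] (min_width=7, slack=12)

Answer: 3 3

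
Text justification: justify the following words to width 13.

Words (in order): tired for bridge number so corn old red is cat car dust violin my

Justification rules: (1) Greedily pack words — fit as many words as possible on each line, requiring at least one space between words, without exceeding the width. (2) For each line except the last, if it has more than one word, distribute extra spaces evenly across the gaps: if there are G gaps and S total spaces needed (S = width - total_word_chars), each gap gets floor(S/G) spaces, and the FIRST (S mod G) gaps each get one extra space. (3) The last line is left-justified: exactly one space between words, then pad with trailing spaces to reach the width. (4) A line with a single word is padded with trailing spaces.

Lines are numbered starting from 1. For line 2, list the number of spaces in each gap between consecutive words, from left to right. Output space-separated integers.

Answer: 1

Derivation:
Line 1: ['tired', 'for'] (min_width=9, slack=4)
Line 2: ['bridge', 'number'] (min_width=13, slack=0)
Line 3: ['so', 'corn', 'old'] (min_width=11, slack=2)
Line 4: ['red', 'is', 'cat'] (min_width=10, slack=3)
Line 5: ['car', 'dust'] (min_width=8, slack=5)
Line 6: ['violin', 'my'] (min_width=9, slack=4)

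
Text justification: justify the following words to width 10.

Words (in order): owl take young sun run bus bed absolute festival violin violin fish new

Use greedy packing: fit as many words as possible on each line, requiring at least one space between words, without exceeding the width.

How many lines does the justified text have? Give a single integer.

Line 1: ['owl', 'take'] (min_width=8, slack=2)
Line 2: ['young', 'sun'] (min_width=9, slack=1)
Line 3: ['run', 'bus'] (min_width=7, slack=3)
Line 4: ['bed'] (min_width=3, slack=7)
Line 5: ['absolute'] (min_width=8, slack=2)
Line 6: ['festival'] (min_width=8, slack=2)
Line 7: ['violin'] (min_width=6, slack=4)
Line 8: ['violin'] (min_width=6, slack=4)
Line 9: ['fish', 'new'] (min_width=8, slack=2)
Total lines: 9

Answer: 9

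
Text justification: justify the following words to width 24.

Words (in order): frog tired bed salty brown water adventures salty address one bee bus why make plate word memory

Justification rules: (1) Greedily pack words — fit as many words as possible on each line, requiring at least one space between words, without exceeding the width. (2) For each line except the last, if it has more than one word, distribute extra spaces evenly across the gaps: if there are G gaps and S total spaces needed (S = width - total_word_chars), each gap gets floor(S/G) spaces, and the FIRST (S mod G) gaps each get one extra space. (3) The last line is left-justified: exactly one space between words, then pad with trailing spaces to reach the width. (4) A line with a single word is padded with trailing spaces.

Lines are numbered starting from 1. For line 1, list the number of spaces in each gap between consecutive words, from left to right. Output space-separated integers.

Answer: 3 2 2

Derivation:
Line 1: ['frog', 'tired', 'bed', 'salty'] (min_width=20, slack=4)
Line 2: ['brown', 'water', 'adventures'] (min_width=22, slack=2)
Line 3: ['salty', 'address', 'one', 'bee'] (min_width=21, slack=3)
Line 4: ['bus', 'why', 'make', 'plate', 'word'] (min_width=23, slack=1)
Line 5: ['memory'] (min_width=6, slack=18)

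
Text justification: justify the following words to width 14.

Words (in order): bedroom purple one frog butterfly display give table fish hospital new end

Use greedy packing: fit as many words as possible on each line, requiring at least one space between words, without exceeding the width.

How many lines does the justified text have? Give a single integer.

Line 1: ['bedroom', 'purple'] (min_width=14, slack=0)
Line 2: ['one', 'frog'] (min_width=8, slack=6)
Line 3: ['butterfly'] (min_width=9, slack=5)
Line 4: ['display', 'give'] (min_width=12, slack=2)
Line 5: ['table', 'fish'] (min_width=10, slack=4)
Line 6: ['hospital', 'new'] (min_width=12, slack=2)
Line 7: ['end'] (min_width=3, slack=11)
Total lines: 7

Answer: 7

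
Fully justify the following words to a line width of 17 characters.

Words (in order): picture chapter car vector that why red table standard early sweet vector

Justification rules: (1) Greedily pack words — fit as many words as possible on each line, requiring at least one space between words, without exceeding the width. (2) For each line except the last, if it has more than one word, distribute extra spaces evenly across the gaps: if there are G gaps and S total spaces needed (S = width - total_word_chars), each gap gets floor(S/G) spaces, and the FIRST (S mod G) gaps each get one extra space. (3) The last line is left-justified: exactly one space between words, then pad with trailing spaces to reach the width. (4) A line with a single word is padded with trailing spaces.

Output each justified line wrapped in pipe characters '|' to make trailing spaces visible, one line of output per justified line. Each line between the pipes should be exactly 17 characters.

Line 1: ['picture', 'chapter'] (min_width=15, slack=2)
Line 2: ['car', 'vector', 'that'] (min_width=15, slack=2)
Line 3: ['why', 'red', 'table'] (min_width=13, slack=4)
Line 4: ['standard', 'early'] (min_width=14, slack=3)
Line 5: ['sweet', 'vector'] (min_width=12, slack=5)

Answer: |picture   chapter|
|car  vector  that|
|why   red   table|
|standard    early|
|sweet vector     |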